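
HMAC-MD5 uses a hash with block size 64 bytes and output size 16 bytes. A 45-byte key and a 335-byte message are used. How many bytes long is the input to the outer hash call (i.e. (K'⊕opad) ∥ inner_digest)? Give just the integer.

80

Key is 45 ≤ 64 bytes, zero-padded: |K'| = 64.
Outer input = (K'⊕opad) ∥ H(inner) → 64 + 16 = 80 bytes.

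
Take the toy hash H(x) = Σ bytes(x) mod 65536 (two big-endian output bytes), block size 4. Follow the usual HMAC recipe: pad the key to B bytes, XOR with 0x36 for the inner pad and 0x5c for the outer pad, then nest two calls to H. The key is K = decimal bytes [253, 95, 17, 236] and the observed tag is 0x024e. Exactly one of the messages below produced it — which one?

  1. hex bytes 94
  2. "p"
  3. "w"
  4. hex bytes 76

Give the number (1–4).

4

Key decimal bytes [253, 95, 17, 236] = fd 5f 11 ec is exactly B = 4 bytes: K' = fd 5f 11 ec.
K' ⊕ ipad = cb 69 27 da; K' ⊕ opad = a1 03 4d b0.
m1: inner = H(cb 69 27 da 94) = 02 c9; tag = H(a1 03 4d b0 02 c9) = 026c
m2: inner = H(cb 69 27 da 70) = 02 a5; tag = H(a1 03 4d b0 02 a5) = 0248
m3: inner = H(cb 69 27 da 77) = 02 ac; tag = H(a1 03 4d b0 02 ac) = 024f
m4: inner = H(cb 69 27 da 76) = 02 ab; tag = H(a1 03 4d b0 02 ab) = 024e ← matches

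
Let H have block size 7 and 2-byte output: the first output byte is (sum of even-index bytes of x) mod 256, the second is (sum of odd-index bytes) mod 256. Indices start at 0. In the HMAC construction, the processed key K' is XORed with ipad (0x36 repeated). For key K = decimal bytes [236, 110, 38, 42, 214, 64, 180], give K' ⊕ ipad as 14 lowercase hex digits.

da58101ce07682

Key decimal bytes [236, 110, 38, 42, 214, 64, 180] = ec 6e 26 2a d6 40 b4 is exactly B = 7 bytes: K' = ec 6e 26 2a d6 40 b4.
XOR each byte with 0x36: ec⊕36=da, 6e⊕36=58, 26⊕36=10, 2a⊕36=1c, d6⊕36=e0, 40⊕36=76, b4⊕36=82.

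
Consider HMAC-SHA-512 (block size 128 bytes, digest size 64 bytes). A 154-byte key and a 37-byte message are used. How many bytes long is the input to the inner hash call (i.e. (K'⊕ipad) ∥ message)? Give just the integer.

Key is 154 > 128 bytes, so it is hashed to 64 bytes then zero-padded to 128: |K'| = 128.
Inner input = (K'⊕ipad) ∥ m → 128 + 37 = 165 bytes.

165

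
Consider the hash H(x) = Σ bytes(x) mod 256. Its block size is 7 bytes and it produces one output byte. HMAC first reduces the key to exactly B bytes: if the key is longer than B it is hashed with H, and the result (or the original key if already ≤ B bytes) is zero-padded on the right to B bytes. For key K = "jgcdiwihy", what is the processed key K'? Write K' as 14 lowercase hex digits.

|K| = 9 > B = 7, so first hash the key.
H(K): sum = 106+103+99+100+105+119+105+104+121 = 962; mod 256 = 194 → c2.
Zero-pad H(K) = c2 to 7 bytes: K' = c2 00 00 00 00 00 00.

c2000000000000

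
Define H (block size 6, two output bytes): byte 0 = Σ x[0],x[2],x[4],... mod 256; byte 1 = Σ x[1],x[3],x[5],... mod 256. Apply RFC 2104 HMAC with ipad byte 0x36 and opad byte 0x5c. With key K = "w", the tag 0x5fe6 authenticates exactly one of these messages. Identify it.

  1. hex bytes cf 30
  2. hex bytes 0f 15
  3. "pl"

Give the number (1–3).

1

Key "w" = 77 is 1 byte ≤ B = 6; zero-pad to 6 bytes: K' = 77 00 00 00 00 00.
K' ⊕ ipad = 41 36 36 36 36 36; K' ⊕ opad = 2b 5c 5c 5c 5c 5c.
m1: inner = H(41 36 36 36 36 36 cf 30) = 7c d2; tag = H(2b 5c 5c 5c 5c 5c 7c d2) = 5fe6 ← matches
m2: inner = H(41 36 36 36 36 36 0f 15) = bc b7; tag = H(2b 5c 5c 5c 5c 5c bc b7) = 9fcb
m3: inner = H(41 36 36 36 36 36 70 6c) = 1d 0e; tag = H(2b 5c 5c 5c 5c 5c 1d 0e) = 0022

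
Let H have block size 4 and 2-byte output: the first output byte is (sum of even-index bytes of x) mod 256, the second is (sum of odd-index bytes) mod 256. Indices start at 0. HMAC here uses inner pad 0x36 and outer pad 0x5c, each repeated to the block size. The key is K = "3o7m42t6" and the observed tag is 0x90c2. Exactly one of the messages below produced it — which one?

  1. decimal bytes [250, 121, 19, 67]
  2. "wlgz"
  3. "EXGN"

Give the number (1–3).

3

Key "3o7m42t6" = 33 6f 37 6d 34 32 74 36 is 8 bytes > B = 4, so hash it first: H(key) = 12 44, then zero-pad to 4 bytes: K' = 12 44 00 00.
K' ⊕ ipad = 24 72 36 36; K' ⊕ opad = 4e 18 5c 5c.
m1: inner = H(24 72 36 36 fa 79 13 43) = 67 64; tag = H(4e 18 5c 5c 67 64) = 11d8
m2: inner = H(24 72 36 36 77 6c 67 7a) = 38 8e; tag = H(4e 18 5c 5c 38 8e) = e202
m3: inner = H(24 72 36 36 45 58 47 4e) = e6 4e; tag = H(4e 18 5c 5c e6 4e) = 90c2 ← matches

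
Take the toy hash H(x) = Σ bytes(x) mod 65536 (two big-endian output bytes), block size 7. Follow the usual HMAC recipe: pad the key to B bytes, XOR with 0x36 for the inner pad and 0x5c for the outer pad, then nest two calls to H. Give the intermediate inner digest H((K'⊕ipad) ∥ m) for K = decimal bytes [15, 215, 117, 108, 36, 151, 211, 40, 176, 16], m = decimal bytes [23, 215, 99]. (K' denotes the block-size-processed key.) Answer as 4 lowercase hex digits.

Key decimal bytes [15, 215, 117, 108, 36, 151, 211, 40, 176, 16] = 0f d7 75 6c 24 97 d3 28 b0 10 is 10 bytes > B = 7, so hash it first: H(key) = 04 3d, then zero-pad to 7 bytes: K' = 04 3d 00 00 00 00 00.
K' ⊕ ipad = 32 0b 36 36 36 36 36.
Inner input = 32 0b 36 36 36 36 36 ∥ 17 d7 63.
Inner hash: sum = 50+11+54+54+54+54+54+23+215+99 = 668 → 02 9c.

029c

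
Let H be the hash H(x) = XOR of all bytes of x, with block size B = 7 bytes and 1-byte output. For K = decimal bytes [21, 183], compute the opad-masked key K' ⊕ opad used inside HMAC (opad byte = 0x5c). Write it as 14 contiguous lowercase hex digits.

49eb5c5c5c5c5c

Key decimal bytes [21, 183] = 15 b7 is 2 bytes ≤ B = 7; zero-pad to 7 bytes: K' = 15 b7 00 00 00 00 00.
XOR each byte with 0x5c: 15⊕5c=49, b7⊕5c=eb, 00⊕5c=5c, 00⊕5c=5c, 00⊕5c=5c, 00⊕5c=5c, 00⊕5c=5c.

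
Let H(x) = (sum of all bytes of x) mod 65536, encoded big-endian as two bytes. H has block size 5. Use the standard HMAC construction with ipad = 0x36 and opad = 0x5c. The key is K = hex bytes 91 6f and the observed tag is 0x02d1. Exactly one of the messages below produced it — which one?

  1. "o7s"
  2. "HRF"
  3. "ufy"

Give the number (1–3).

Key hex bytes 91 6f is 2 bytes ≤ B = 5; zero-pad to 5 bytes: K' = 91 6f 00 00 00.
K' ⊕ ipad = a7 59 36 36 36; K' ⊕ opad = cd 33 5c 5c 5c.
m1: inner = H(a7 59 36 36 36 6f 37 73) = 02 bb; tag = H(cd 33 5c 5c 5c 02 bb) = 02d1 ← matches
m2: inner = H(a7 59 36 36 36 48 52 46) = 02 82; tag = H(cd 33 5c 5c 5c 02 82) = 0298
m3: inner = H(a7 59 36 36 36 75 66 79) = 02 f6; tag = H(cd 33 5c 5c 5c 02 f6) = 030c

1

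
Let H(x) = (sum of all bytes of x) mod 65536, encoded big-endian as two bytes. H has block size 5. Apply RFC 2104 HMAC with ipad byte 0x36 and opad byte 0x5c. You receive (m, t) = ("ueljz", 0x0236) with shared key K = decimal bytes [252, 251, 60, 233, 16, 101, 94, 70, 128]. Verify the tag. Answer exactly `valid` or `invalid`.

invalid

Key decimal bytes [252, 251, 60, 233, 16, 101, 94, 70, 128] = fc fb 3c e9 10 65 5e 46 80 is 9 bytes > B = 5, so hash it first: H(key) = 04 b5, then zero-pad to 5 bytes: K' = 04 b5 00 00 00.
K' ⊕ ipad = 32 83 36 36 36; K' ⊕ opad = 58 e9 5c 5c 5c.
Inner hash: sum = 50+131+54+54+54+117+101+108+106+122 = 897 → 03 81.
Outer hash (recomputed tag): sum = 88+233+92+92+92+3+129 = 729 → 02 d9.
Recomputed tag = 02d9; claimed = 0236 → mismatch.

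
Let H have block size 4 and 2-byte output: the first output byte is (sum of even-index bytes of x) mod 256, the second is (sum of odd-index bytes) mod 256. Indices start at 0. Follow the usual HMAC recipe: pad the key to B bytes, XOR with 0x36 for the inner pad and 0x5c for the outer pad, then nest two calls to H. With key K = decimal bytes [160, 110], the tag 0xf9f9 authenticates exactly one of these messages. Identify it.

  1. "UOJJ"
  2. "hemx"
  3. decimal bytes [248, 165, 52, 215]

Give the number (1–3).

2

Key decimal bytes [160, 110] = a0 6e is 2 bytes ≤ B = 4; zero-pad to 4 bytes: K' = a0 6e 00 00.
K' ⊕ ipad = 96 58 36 36; K' ⊕ opad = fc 32 5c 5c.
m1: inner = H(96 58 36 36 55 4f 4a 4a) = 6b 27; tag = H(fc 32 5c 5c 6b 27) = c3b5
m2: inner = H(96 58 36 36 68 65 6d 78) = a1 6b; tag = H(fc 32 5c 5c a1 6b) = f9f9 ← matches
m3: inner = H(96 58 36 36 f8 a5 34 d7) = f8 0a; tag = H(fc 32 5c 5c f8 0a) = 5098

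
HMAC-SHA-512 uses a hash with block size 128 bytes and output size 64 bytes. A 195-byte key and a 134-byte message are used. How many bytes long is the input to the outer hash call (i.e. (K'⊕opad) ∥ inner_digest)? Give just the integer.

192

Key is 195 > 128 bytes, so it is hashed to 64 bytes then zero-padded to 128: |K'| = 128.
Outer input = (K'⊕opad) ∥ H(inner) → 128 + 64 = 192 bytes.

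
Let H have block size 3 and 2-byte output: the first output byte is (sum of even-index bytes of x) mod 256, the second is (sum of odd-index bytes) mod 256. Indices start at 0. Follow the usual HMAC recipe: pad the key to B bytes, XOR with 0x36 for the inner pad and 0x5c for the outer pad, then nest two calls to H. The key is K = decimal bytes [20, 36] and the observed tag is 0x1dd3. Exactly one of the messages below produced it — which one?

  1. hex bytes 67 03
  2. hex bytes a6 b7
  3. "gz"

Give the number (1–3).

Key decimal bytes [20, 36] = 14 24 is 2 bytes ≤ B = 3; zero-pad to 3 bytes: K' = 14 24 00.
K' ⊕ ipad = 22 12 36; K' ⊕ opad = 48 78 5c.
m1: inner = H(22 12 36 67 03) = 5b 79; tag = H(48 78 5c 5b 79) = 1dd3 ← matches
m2: inner = H(22 12 36 a6 b7) = 0f b8; tag = H(48 78 5c 0f b8) = 5c87
m3: inner = H(22 12 36 67 7a) = d2 79; tag = H(48 78 5c d2 79) = 1d4a

1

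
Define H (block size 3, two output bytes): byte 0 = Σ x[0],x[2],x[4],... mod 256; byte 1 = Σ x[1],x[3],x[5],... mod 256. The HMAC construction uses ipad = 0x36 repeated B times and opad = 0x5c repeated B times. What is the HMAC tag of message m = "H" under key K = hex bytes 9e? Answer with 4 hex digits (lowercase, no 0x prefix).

9c3a

Key hex bytes 9e is 1 byte ≤ B = 3; zero-pad to 3 bytes: K' = 9e 00 00.
K' ⊕ ipad = a8 36 36.  K' ⊕ opad = c2 5c 5c.
Inner input = (K'⊕ipad) ∥ m = a8 36 36 ∥ 48.
Inner hash: even-index sum = 222 mod 256 = 222; odd-index sum = 126 mod 256 = 126 → de 7e.
Outer input = (K'⊕opad) ∥ inner = c2 5c 5c ∥ de 7e.
Outer hash (tag): even-index sum = 412 mod 256 = 156; odd-index sum = 314 mod 256 = 58 → 9c 3a.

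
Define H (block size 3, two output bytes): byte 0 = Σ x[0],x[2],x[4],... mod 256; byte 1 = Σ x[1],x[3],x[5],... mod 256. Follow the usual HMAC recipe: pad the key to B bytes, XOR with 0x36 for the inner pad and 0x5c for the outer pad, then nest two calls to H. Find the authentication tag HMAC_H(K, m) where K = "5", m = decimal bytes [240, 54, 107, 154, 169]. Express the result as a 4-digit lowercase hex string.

ff65

Key "5" = 35 is 1 byte ≤ B = 3; zero-pad to 3 bytes: K' = 35 00 00.
K' ⊕ ipad = 03 36 36.  K' ⊕ opad = 69 5c 5c.
Inner input = (K'⊕ipad) ∥ m = 03 36 36 ∥ f0 36 6b 9a a9.
Inner hash: even-index sum = 265 mod 256 = 9; odd-index sum = 570 mod 256 = 58 → 09 3a.
Outer input = (K'⊕opad) ∥ inner = 69 5c 5c ∥ 09 3a.
Outer hash (tag): even-index sum = 255 mod 256 = 255; odd-index sum = 101 mod 256 = 101 → ff 65.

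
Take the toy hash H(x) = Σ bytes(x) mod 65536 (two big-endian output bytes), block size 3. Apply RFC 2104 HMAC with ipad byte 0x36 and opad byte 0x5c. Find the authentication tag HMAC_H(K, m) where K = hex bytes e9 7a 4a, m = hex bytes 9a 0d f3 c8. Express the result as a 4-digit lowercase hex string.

00fe

Key hex bytes e9 7a 4a is exactly B = 3 bytes: K' = e9 7a 4a.
K' ⊕ ipad = df 4c 7c.  K' ⊕ opad = b5 26 16.
Inner input = (K'⊕ipad) ∥ m = df 4c 7c ∥ 9a 0d f3 c8.
Inner hash: sum = 223+76+124+154+13+243+200 = 1033 → 04 09.
Outer input = (K'⊕opad) ∥ inner = b5 26 16 ∥ 04 09.
Outer hash (tag): sum = 181+38+22+4+9 = 254 → 00 fe.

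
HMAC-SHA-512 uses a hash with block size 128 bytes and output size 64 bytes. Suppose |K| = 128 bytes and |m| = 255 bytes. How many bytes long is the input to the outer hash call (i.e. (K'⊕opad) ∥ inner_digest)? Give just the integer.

Key is 128 ≤ 128 bytes, zero-padded: |K'| = 128.
Outer input = (K'⊕opad) ∥ H(inner) → 128 + 64 = 192 bytes.

192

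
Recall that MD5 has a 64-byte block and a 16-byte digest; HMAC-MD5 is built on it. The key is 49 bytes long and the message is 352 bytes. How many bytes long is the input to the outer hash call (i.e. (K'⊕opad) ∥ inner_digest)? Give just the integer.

80

Key is 49 ≤ 64 bytes, zero-padded: |K'| = 64.
Outer input = (K'⊕opad) ∥ H(inner) → 64 + 16 = 80 bytes.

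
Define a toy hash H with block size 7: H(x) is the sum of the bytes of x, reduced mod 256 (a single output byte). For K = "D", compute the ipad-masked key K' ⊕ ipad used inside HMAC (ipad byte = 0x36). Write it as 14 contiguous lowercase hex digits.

72363636363636

Key "D" = 44 is 1 byte ≤ B = 7; zero-pad to 7 bytes: K' = 44 00 00 00 00 00 00.
XOR each byte with 0x36: 44⊕36=72, 00⊕36=36, 00⊕36=36, 00⊕36=36, 00⊕36=36, 00⊕36=36, 00⊕36=36.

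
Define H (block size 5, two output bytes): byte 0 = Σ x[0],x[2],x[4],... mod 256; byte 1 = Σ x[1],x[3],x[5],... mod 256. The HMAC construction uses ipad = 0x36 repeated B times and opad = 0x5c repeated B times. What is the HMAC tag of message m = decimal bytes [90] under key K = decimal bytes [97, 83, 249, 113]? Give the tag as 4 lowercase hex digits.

4498

Key decimal bytes [97, 83, 249, 113] = 61 53 f9 71 is 4 bytes ≤ B = 5; zero-pad to 5 bytes: K' = 61 53 f9 71 00.
K' ⊕ ipad = 57 65 cf 47 36.  K' ⊕ opad = 3d 0f a5 2d 5c.
Inner input = (K'⊕ipad) ∥ m = 57 65 cf 47 36 ∥ 5a.
Inner hash: even-index sum = 348 mod 256 = 92; odd-index sum = 262 mod 256 = 6 → 5c 06.
Outer input = (K'⊕opad) ∥ inner = 3d 0f a5 2d 5c ∥ 5c 06.
Outer hash (tag): even-index sum = 324 mod 256 = 68; odd-index sum = 152 mod 256 = 152 → 44 98.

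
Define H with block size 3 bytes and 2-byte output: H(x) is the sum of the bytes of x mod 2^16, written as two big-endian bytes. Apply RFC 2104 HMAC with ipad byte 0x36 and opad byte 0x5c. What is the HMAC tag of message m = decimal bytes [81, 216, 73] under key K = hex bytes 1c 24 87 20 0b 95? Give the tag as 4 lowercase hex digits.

Key hex bytes 1c 24 87 20 0b 95 is 6 bytes > B = 3, so hash it first: H(key) = 01 87, then zero-pad to 3 bytes: K' = 01 87 00.
K' ⊕ ipad = 37 b1 36.  K' ⊕ opad = 5d db 5c.
Inner input = (K'⊕ipad) ∥ m = 37 b1 36 ∥ 51 d8 49.
Inner hash: sum = 55+177+54+81+216+73 = 656 → 02 90.
Outer input = (K'⊕opad) ∥ inner = 5d db 5c ∥ 02 90.
Outer hash (tag): sum = 93+219+92+2+144 = 550 → 02 26.

0226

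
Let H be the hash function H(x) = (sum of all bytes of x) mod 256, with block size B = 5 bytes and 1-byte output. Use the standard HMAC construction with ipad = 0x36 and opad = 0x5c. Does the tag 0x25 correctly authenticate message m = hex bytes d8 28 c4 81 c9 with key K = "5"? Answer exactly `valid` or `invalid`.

invalid

Key "5" = 35 is 1 byte ≤ B = 5; zero-pad to 5 bytes: K' = 35 00 00 00 00.
K' ⊕ ipad = 03 36 36 36 36; K' ⊕ opad = 69 5c 5c 5c 5c.
Inner hash: sum = 3+54+54+54+54+216+40+196+129+201 = 1001; mod 256 = 233 → e9.
Outer hash (recomputed tag): sum = 105+92+92+92+92+233 = 706; mod 256 = 194 → c2.
Recomputed tag = c2; claimed = 25 → mismatch.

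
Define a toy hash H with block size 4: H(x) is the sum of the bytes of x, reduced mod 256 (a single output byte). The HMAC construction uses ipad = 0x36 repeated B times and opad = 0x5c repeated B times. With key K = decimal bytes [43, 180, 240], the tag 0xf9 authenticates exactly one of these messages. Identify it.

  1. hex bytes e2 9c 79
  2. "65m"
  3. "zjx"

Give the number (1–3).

Key decimal bytes [43, 180, 240] = 2b b4 f0 is 3 bytes ≤ B = 4; zero-pad to 4 bytes: K' = 2b b4 f0 00.
K' ⊕ ipad = 1d 82 c6 36; K' ⊕ opad = 77 e8 ac 5c.
m1: inner = H(1d 82 c6 36 e2 9c 79) = 92; tag = H(77 e8 ac 5c 92) = f9 ← matches
m2: inner = H(1d 82 c6 36 36 35 6d) = 73; tag = H(77 e8 ac 5c 73) = da
m3: inner = H(1d 82 c6 36 7a 6a 78) = f7; tag = H(77 e8 ac 5c f7) = 5e

1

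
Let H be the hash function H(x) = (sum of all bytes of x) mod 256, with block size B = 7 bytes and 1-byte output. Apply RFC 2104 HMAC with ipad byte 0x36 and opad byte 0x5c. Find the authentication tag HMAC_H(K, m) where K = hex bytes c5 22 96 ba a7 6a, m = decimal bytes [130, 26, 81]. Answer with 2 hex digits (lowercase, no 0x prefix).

Key hex bytes c5 22 96 ba a7 6a is 6 bytes ≤ B = 7; zero-pad to 7 bytes: K' = c5 22 96 ba a7 6a 00.
K' ⊕ ipad = f3 14 a0 8c 91 5c 36.  K' ⊕ opad = 99 7e ca e6 fb 36 5c.
Inner input = (K'⊕ipad) ∥ m = f3 14 a0 8c 91 5c 36 ∥ 82 1a 51.
Inner hash: sum = 243+20+160+140+145+92+54+130+26+81 = 1091; mod 256 = 67 → 43.
Outer input = (K'⊕opad) ∥ inner = 99 7e ca e6 fb 36 5c ∥ 43.
Outer hash (tag): sum = 153+126+202+230+251+54+92+67 = 1175; mod 256 = 151 → 97.

97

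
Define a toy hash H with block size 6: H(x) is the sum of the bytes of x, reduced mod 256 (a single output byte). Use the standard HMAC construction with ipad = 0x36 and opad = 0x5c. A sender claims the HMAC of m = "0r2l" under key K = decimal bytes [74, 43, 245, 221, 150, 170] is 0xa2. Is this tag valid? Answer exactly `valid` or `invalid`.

Key decimal bytes [74, 43, 245, 221, 150, 170] = 4a 2b f5 dd 96 aa is exactly B = 6 bytes: K' = 4a 2b f5 dd 96 aa.
K' ⊕ ipad = 7c 1d c3 eb a0 9c; K' ⊕ opad = 16 77 a9 81 ca f6.
Inner hash: sum = 124+29+195+235+160+156+48+114+50+108 = 1219; mod 256 = 195 → c3.
Outer hash (recomputed tag): sum = 22+119+169+129+202+246+195 = 1082; mod 256 = 58 → 3a.
Recomputed tag = 3a; claimed = a2 → mismatch.

invalid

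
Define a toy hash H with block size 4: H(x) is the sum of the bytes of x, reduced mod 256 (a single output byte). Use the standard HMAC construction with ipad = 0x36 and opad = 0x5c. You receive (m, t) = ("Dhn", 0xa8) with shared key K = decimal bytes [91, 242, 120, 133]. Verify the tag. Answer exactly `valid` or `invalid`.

Key decimal bytes [91, 242, 120, 133] = 5b f2 78 85 is exactly B = 4 bytes: K' = 5b f2 78 85.
K' ⊕ ipad = 6d c4 4e b3; K' ⊕ opad = 07 ae 24 d9.
Inner hash: sum = 109+196+78+179+68+104+110 = 844; mod 256 = 76 → 4c.
Outer hash (recomputed tag): sum = 7+174+36+217+76 = 510; mod 256 = 254 → fe.
Recomputed tag = fe; claimed = a8 → mismatch.

invalid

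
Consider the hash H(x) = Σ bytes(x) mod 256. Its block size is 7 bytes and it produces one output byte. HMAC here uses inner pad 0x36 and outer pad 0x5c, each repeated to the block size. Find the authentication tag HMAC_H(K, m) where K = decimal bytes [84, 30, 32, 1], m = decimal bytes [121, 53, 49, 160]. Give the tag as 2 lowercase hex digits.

2f

Key decimal bytes [84, 30, 32, 1] = 54 1e 20 01 is 4 bytes ≤ B = 7; zero-pad to 7 bytes: K' = 54 1e 20 01 00 00 00.
K' ⊕ ipad = 62 28 16 37 36 36 36.  K' ⊕ opad = 08 42 7c 5d 5c 5c 5c.
Inner input = (K'⊕ipad) ∥ m = 62 28 16 37 36 36 36 ∥ 79 35 31 a0.
Inner hash: sum = 98+40+22+55+54+54+54+121+53+49+160 = 760; mod 256 = 248 → f8.
Outer input = (K'⊕opad) ∥ inner = 08 42 7c 5d 5c 5c 5c ∥ f8.
Outer hash (tag): sum = 8+66+124+93+92+92+92+248 = 815; mod 256 = 47 → 2f.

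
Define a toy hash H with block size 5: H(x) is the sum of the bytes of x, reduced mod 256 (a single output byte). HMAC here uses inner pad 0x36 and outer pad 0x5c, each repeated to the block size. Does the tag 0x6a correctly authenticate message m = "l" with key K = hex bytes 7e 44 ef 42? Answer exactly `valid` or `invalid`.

Key hex bytes 7e 44 ef 42 is 4 bytes ≤ B = 5; zero-pad to 5 bytes: K' = 7e 44 ef 42 00.
K' ⊕ ipad = 48 72 d9 74 36; K' ⊕ opad = 22 18 b3 1e 5c.
Inner hash: sum = 72+114+217+116+54+108 = 681; mod 256 = 169 → a9.
Outer hash (recomputed tag): sum = 34+24+179+30+92+169 = 528; mod 256 = 16 → 10.
Recomputed tag = 10; claimed = 6a → mismatch.

invalid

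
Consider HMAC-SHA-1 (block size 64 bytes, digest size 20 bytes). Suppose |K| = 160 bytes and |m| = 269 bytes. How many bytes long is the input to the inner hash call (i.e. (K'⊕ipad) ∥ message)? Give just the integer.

333

Key is 160 > 64 bytes, so it is hashed to 20 bytes then zero-padded to 64: |K'| = 64.
Inner input = (K'⊕ipad) ∥ m → 64 + 269 = 333 bytes.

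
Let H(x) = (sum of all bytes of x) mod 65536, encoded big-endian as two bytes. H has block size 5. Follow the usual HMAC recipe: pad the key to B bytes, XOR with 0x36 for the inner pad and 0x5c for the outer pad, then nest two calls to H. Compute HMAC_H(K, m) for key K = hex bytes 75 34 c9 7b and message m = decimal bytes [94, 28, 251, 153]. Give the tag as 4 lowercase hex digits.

0281

Key hex bytes 75 34 c9 7b is 4 bytes ≤ B = 5; zero-pad to 5 bytes: K' = 75 34 c9 7b 00.
K' ⊕ ipad = 43 02 ff 4d 36.  K' ⊕ opad = 29 68 95 27 5c.
Inner input = (K'⊕ipad) ∥ m = 43 02 ff 4d 36 ∥ 5e 1c fb 99.
Inner hash: sum = 67+2+255+77+54+94+28+251+153 = 981 → 03 d5.
Outer input = (K'⊕opad) ∥ inner = 29 68 95 27 5c ∥ 03 d5.
Outer hash (tag): sum = 41+104+149+39+92+3+213 = 641 → 02 81.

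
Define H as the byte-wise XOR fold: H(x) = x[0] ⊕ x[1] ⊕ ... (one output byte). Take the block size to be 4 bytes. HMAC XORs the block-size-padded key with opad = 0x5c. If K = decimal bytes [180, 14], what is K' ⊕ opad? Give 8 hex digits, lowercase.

Key decimal bytes [180, 14] = b4 0e is 2 bytes ≤ B = 4; zero-pad to 4 bytes: K' = b4 0e 00 00.
XOR each byte with 0x5c: b4⊕5c=e8, 0e⊕5c=52, 00⊕5c=5c, 00⊕5c=5c.

e8525c5c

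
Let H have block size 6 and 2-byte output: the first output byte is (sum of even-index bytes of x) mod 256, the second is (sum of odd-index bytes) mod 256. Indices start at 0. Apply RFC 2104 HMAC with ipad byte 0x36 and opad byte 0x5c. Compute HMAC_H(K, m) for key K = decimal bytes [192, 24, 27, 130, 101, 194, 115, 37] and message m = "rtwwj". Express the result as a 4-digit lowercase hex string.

Key decimal bytes [192, 24, 27, 130, 101, 194, 115, 37] = c0 18 1b 82 65 c2 73 25 is 8 bytes > B = 6, so hash it first: H(key) = b3 81, then zero-pad to 6 bytes: K' = b3 81 00 00 00 00.
K' ⊕ ipad = 85 b7 36 36 36 36.  K' ⊕ opad = ef dd 5c 5c 5c 5c.
Inner input = (K'⊕ipad) ∥ m = 85 b7 36 36 36 36 ∥ 72 74 77 77 6a.
Inner hash: even-index sum = 580 mod 256 = 68; odd-index sum = 526 mod 256 = 14 → 44 0e.
Outer input = (K'⊕opad) ∥ inner = ef dd 5c 5c 5c 5c ∥ 44 0e.
Outer hash (tag): even-index sum = 491 mod 256 = 235; odd-index sum = 419 mod 256 = 163 → eb a3.

eba3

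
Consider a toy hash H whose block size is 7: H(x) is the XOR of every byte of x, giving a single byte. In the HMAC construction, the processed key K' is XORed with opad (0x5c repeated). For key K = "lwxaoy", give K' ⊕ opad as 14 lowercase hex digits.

Key "lwxaoy" = 6c 77 78 61 6f 79 is 6 bytes ≤ B = 7; zero-pad to 7 bytes: K' = 6c 77 78 61 6f 79 00.
XOR each byte with 0x5c: 6c⊕5c=30, 77⊕5c=2b, 78⊕5c=24, 61⊕5c=3d, 6f⊕5c=33, 79⊕5c=25, 00⊕5c=5c.

302b243d33255c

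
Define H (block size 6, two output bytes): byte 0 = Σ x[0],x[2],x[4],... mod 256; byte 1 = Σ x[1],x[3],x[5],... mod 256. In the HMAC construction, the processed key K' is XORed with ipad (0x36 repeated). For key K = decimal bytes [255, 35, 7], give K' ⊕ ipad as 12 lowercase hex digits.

Key decimal bytes [255, 35, 7] = ff 23 07 is 3 bytes ≤ B = 6; zero-pad to 6 bytes: K' = ff 23 07 00 00 00.
XOR each byte with 0x36: ff⊕36=c9, 23⊕36=15, 07⊕36=31, 00⊕36=36, 00⊕36=36, 00⊕36=36.

c91531363636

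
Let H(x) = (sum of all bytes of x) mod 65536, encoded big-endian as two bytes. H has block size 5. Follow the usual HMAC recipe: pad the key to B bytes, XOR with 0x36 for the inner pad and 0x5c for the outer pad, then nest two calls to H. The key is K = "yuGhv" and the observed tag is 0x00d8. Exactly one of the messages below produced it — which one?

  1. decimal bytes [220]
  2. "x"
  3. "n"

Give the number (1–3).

Key "yuGhv" = 79 75 47 68 76 is exactly B = 5 bytes: K' = 79 75 47 68 76.
K' ⊕ ipad = 4f 43 71 5e 40; K' ⊕ opad = 25 29 1b 34 2a.
m1: inner = H(4f 43 71 5e 40 dc) = 02 7d; tag = H(25 29 1b 34 2a 02 7d) = 0146
m2: inner = H(4f 43 71 5e 40 78) = 02 19; tag = H(25 29 1b 34 2a 02 19) = 00e2
m3: inner = H(4f 43 71 5e 40 6e) = 02 0f; tag = H(25 29 1b 34 2a 02 0f) = 00d8 ← matches

3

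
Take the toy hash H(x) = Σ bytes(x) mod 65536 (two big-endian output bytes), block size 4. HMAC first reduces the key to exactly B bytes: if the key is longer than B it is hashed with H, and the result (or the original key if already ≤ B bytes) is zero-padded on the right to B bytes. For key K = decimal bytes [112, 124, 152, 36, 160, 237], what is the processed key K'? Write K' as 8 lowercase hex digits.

03350000

|K| = 6 > B = 4, so first hash the key.
H(K): sum = 112+124+152+36+160+237 = 821 → 03 35.
Zero-pad H(K) = 03 35 to 4 bytes: K' = 03 35 00 00.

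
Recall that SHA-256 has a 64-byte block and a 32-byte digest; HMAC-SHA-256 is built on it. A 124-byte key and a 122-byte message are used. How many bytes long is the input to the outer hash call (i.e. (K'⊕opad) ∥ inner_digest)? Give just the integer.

Key is 124 > 64 bytes, so it is hashed to 32 bytes then zero-padded to 64: |K'| = 64.
Outer input = (K'⊕opad) ∥ H(inner) → 64 + 32 = 96 bytes.

96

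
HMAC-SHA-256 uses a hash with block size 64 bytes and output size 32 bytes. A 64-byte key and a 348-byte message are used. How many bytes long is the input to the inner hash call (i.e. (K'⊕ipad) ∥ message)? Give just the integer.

412

Key is 64 ≤ 64 bytes, zero-padded: |K'| = 64.
Inner input = (K'⊕ipad) ∥ m → 64 + 348 = 412 bytes.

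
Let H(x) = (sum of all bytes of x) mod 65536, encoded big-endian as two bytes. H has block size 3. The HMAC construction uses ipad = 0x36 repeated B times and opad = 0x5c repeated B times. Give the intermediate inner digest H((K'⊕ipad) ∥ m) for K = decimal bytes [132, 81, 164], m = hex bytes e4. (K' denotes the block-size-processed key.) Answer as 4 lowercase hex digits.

028f

Key decimal bytes [132, 81, 164] = 84 51 a4 is exactly B = 3 bytes: K' = 84 51 a4.
K' ⊕ ipad = b2 67 92.
Inner input = b2 67 92 ∥ e4.
Inner hash: sum = 178+103+146+228 = 655 → 02 8f.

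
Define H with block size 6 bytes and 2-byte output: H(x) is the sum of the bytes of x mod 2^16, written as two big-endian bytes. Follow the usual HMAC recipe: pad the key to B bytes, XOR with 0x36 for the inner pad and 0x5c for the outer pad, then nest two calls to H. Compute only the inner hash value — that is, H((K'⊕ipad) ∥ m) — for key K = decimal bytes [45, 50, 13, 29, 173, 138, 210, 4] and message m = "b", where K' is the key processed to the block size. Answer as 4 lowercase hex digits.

020e

Key decimal bytes [45, 50, 13, 29, 173, 138, 210, 4] = 2d 32 0d 1d ad 8a d2 04 is 8 bytes > B = 6, so hash it first: H(key) = 02 96, then zero-pad to 6 bytes: K' = 02 96 00 00 00 00.
K' ⊕ ipad = 34 a0 36 36 36 36.
Inner input = 34 a0 36 36 36 36 ∥ 62.
Inner hash: sum = 52+160+54+54+54+54+98 = 526 → 02 0e.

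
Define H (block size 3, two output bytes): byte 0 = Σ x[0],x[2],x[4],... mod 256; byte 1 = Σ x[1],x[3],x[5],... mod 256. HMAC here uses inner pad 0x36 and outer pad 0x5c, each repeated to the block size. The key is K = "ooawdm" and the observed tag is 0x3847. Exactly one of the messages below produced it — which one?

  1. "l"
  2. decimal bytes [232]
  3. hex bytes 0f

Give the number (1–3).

Key "ooawdm" = 6f 6f 61 77 64 6d is 6 bytes > B = 3, so hash it first: H(key) = 34 53, then zero-pad to 3 bytes: K' = 34 53 00.
K' ⊕ ipad = 02 65 36; K' ⊕ opad = 68 0f 5c.
m1: inner = H(02 65 36 6c) = 38 d1; tag = H(68 0f 5c 38 d1) = 9547
m2: inner = H(02 65 36 e8) = 38 4d; tag = H(68 0f 5c 38 4d) = 1147
m3: inner = H(02 65 36 0f) = 38 74; tag = H(68 0f 5c 38 74) = 3847 ← matches

3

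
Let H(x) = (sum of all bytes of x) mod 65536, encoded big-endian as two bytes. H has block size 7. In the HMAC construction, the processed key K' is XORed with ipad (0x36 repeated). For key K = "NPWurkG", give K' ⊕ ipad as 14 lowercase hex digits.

78666143445d71

Key "NPWurkG" = 4e 50 57 75 72 6b 47 is exactly B = 7 bytes: K' = 4e 50 57 75 72 6b 47.
XOR each byte with 0x36: 4e⊕36=78, 50⊕36=66, 57⊕36=61, 75⊕36=43, 72⊕36=44, 6b⊕36=5d, 47⊕36=71.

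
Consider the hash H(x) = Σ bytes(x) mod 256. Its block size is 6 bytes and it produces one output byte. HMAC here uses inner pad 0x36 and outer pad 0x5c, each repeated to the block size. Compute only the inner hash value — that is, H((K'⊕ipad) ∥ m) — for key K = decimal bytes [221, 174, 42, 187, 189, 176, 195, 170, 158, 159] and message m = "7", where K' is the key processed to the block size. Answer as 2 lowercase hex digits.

f6

Key decimal bytes [221, 174, 42, 187, 189, 176, 195, 170, 158, 159] = dd ae 2a bb bd b0 c3 aa 9e 9f is 10 bytes > B = 6, so hash it first: H(key) = 87, then zero-pad to 6 bytes: K' = 87 00 00 00 00 00.
K' ⊕ ipad = b1 36 36 36 36 36.
Inner input = b1 36 36 36 36 36 ∥ 37.
Inner hash: sum = 177+54+54+54+54+54+55 = 502; mod 256 = 246 → f6.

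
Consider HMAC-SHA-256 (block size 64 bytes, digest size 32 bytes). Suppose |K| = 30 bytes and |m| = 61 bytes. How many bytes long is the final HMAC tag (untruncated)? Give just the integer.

32

The tag is one SHA-256 digest: 32 bytes.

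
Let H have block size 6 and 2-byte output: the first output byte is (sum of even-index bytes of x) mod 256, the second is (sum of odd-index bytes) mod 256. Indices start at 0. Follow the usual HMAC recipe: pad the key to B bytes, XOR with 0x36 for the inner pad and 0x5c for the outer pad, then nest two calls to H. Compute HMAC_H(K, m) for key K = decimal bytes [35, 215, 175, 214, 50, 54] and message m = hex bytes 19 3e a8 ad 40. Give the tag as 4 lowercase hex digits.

Key decimal bytes [35, 215, 175, 214, 50, 54] = 23 d7 af d6 32 36 is exactly B = 6 bytes: K' = 23 d7 af d6 32 36.
K' ⊕ ipad = 15 e1 99 e0 04 00.  K' ⊕ opad = 7f 8b f3 8a 6e 6a.
Inner input = (K'⊕ipad) ∥ m = 15 e1 99 e0 04 00 ∥ 19 3e a8 ad 40.
Inner hash: even-index sum = 435 mod 256 = 179; odd-index sum = 684 mod 256 = 172 → b3 ac.
Outer input = (K'⊕opad) ∥ inner = 7f 8b f3 8a 6e 6a ∥ b3 ac.
Outer hash (tag): even-index sum = 659 mod 256 = 147; odd-index sum = 555 mod 256 = 43 → 93 2b.

932b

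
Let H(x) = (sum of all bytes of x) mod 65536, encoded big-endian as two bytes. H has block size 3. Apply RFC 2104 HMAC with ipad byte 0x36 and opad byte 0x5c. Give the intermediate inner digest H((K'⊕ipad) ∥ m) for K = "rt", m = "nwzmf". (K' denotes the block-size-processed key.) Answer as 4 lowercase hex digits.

Key "rt" = 72 74 is 2 bytes ≤ B = 3; zero-pad to 3 bytes: K' = 72 74 00.
K' ⊕ ipad = 44 42 36.
Inner input = 44 42 36 ∥ 6e 77 7a 6d 66.
Inner hash: sum = 68+66+54+110+119+122+109+102 = 750 → 02 ee.

02ee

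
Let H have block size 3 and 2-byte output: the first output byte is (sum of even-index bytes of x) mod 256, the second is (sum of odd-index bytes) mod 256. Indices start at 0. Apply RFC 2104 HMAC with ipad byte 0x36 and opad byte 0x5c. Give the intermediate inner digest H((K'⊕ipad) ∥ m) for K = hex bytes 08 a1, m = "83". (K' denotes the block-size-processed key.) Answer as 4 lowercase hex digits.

a7cf

Key hex bytes 08 a1 is 2 bytes ≤ B = 3; zero-pad to 3 bytes: K' = 08 a1 00.
K' ⊕ ipad = 3e 97 36.
Inner input = 3e 97 36 ∥ 38 33.
Inner hash: even-index sum = 167 mod 256 = 167; odd-index sum = 207 mod 256 = 207 → a7 cf.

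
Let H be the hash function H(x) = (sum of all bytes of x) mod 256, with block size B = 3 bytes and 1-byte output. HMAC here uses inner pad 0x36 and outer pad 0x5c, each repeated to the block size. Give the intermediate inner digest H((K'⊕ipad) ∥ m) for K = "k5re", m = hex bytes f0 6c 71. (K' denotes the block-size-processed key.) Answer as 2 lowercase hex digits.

7a

Key "k5re" = 6b 35 72 65 is 4 bytes > B = 3, so hash it first: H(key) = 77, then zero-pad to 3 bytes: K' = 77 00 00.
K' ⊕ ipad = 41 36 36.
Inner input = 41 36 36 ∥ f0 6c 71.
Inner hash: sum = 65+54+54+240+108+113 = 634; mod 256 = 122 → 7a.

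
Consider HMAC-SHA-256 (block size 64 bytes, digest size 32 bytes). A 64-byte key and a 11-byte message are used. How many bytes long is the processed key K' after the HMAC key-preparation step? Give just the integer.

64

Key is 64 ≤ 64 bytes, zero-padded: |K'| = 64.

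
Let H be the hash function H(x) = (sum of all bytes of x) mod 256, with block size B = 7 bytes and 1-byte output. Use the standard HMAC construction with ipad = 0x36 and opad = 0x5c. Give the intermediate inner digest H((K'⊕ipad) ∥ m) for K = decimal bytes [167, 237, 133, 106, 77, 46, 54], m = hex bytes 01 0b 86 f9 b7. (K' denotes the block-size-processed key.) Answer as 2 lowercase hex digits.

50

Key decimal bytes [167, 237, 133, 106, 77, 46, 54] = a7 ed 85 6a 4d 2e 36 is exactly B = 7 bytes: K' = a7 ed 85 6a 4d 2e 36.
K' ⊕ ipad = 91 db b3 5c 7b 18 00.
Inner input = 91 db b3 5c 7b 18 00 ∥ 01 0b 86 f9 b7.
Inner hash: sum = 145+219+179+92+123+24+0+1+11+134+249+183 = 1360; mod 256 = 80 → 50.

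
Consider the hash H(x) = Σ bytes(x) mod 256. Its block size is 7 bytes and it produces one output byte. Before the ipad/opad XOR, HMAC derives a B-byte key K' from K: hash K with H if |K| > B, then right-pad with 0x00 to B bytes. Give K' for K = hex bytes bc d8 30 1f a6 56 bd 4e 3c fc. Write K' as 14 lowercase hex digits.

|K| = 10 > B = 7, so first hash the key.
H(K): sum = 188+216+48+31+166+86+189+78+60+252 = 1314; mod 256 = 34 → 22.
Zero-pad H(K) = 22 to 7 bytes: K' = 22 00 00 00 00 00 00.

22000000000000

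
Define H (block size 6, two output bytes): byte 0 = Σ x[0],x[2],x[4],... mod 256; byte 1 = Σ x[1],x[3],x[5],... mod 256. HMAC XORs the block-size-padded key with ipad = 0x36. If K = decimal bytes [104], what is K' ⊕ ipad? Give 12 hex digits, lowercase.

Key decimal bytes [104] = 68 is 1 byte ≤ B = 6; zero-pad to 6 bytes: K' = 68 00 00 00 00 00.
XOR each byte with 0x36: 68⊕36=5e, 00⊕36=36, 00⊕36=36, 00⊕36=36, 00⊕36=36, 00⊕36=36.

5e3636363636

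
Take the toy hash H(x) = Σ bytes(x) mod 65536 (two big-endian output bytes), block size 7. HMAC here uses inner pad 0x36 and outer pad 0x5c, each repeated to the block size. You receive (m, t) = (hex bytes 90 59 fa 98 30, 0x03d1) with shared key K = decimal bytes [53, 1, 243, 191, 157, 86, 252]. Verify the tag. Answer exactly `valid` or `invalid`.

Key decimal bytes [53, 1, 243, 191, 157, 86, 252] = 35 01 f3 bf 9d 56 fc is exactly B = 7 bytes: K' = 35 01 f3 bf 9d 56 fc.
K' ⊕ ipad = 03 37 c5 89 ab 60 ca; K' ⊕ opad = 69 5d af e3 c1 0a a0.
Inner hash: sum = 3+55+197+137+171+96+202+144+89+250+152+48 = 1544 → 06 08.
Outer hash (recomputed tag): sum = 105+93+175+227+193+10+160+6+8 = 977 → 03 d1.
Recomputed tag = 03d1; claimed = 03d1 → match.

valid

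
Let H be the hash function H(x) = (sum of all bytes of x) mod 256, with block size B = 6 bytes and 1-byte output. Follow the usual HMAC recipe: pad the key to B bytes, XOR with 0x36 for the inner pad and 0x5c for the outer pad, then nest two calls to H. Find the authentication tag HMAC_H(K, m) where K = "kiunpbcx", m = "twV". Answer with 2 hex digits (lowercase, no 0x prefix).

Key "kiunpbcx" = 6b 69 75 6e 70 62 63 78 is 8 bytes > B = 6, so hash it first: H(key) = 64, then zero-pad to 6 bytes: K' = 64 00 00 00 00 00.
K' ⊕ ipad = 52 36 36 36 36 36.  K' ⊕ opad = 38 5c 5c 5c 5c 5c.
Inner input = (K'⊕ipad) ∥ m = 52 36 36 36 36 36 ∥ 74 77 56.
Inner hash: sum = 82+54+54+54+54+54+116+119+86 = 673; mod 256 = 161 → a1.
Outer input = (K'⊕opad) ∥ inner = 38 5c 5c 5c 5c 5c ∥ a1.
Outer hash (tag): sum = 56+92+92+92+92+92+161 = 677; mod 256 = 165 → a5.

a5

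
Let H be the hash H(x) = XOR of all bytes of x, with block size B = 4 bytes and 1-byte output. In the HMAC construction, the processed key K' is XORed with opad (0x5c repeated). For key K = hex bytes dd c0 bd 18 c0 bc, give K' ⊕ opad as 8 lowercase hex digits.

985c5c5c

Key hex bytes dd c0 bd 18 c0 bc is 6 bytes > B = 4, so hash it first: H(key) = c4, then zero-pad to 4 bytes: K' = c4 00 00 00.
XOR each byte with 0x5c: c4⊕5c=98, 00⊕5c=5c, 00⊕5c=5c, 00⊕5c=5c.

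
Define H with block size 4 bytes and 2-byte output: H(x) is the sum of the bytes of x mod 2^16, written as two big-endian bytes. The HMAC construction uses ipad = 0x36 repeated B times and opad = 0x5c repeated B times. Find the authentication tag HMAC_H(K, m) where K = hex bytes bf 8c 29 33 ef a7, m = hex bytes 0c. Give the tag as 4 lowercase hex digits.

Key hex bytes bf 8c 29 33 ef a7 is 6 bytes > B = 4, so hash it first: H(key) = 03 3d, then zero-pad to 4 bytes: K' = 03 3d 00 00.
K' ⊕ ipad = 35 0b 36 36.  K' ⊕ opad = 5f 61 5c 5c.
Inner input = (K'⊕ipad) ∥ m = 35 0b 36 36 ∥ 0c.
Inner hash: sum = 53+11+54+54+12 = 184 → 00 b8.
Outer input = (K'⊕opad) ∥ inner = 5f 61 5c 5c ∥ 00 b8.
Outer hash (tag): sum = 95+97+92+92+0+184 = 560 → 02 30.

0230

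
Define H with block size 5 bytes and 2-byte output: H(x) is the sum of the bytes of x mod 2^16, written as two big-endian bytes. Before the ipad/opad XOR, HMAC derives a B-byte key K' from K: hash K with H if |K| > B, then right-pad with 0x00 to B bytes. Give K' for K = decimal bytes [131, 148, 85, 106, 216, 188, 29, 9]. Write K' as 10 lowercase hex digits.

0390000000

|K| = 8 > B = 5, so first hash the key.
H(K): sum = 131+148+85+106+216+188+29+9 = 912 → 03 90.
Zero-pad H(K) = 03 90 to 5 bytes: K' = 03 90 00 00 00.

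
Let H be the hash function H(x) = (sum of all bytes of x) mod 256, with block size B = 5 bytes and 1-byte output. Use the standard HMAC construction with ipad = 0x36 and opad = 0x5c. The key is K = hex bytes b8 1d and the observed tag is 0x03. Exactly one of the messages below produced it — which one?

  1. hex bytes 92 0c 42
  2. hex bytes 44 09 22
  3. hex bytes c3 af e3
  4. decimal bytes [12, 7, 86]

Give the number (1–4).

Key hex bytes b8 1d is 2 bytes ≤ B = 5; zero-pad to 5 bytes: K' = b8 1d 00 00 00.
K' ⊕ ipad = 8e 2b 36 36 36; K' ⊕ opad = e4 41 5c 5c 5c.
m1: inner = H(8e 2b 36 36 36 92 0c 42) = 3b; tag = H(e4 41 5c 5c 5c 3b) = 74
m2: inner = H(8e 2b 36 36 36 44 09 22) = ca; tag = H(e4 41 5c 5c 5c ca) = 03 ← matches
m3: inner = H(8e 2b 36 36 36 c3 af e3) = b0; tag = H(e4 41 5c 5c 5c b0) = e9
m4: inner = H(8e 2b 36 36 36 0c 07 56) = c4; tag = H(e4 41 5c 5c 5c c4) = fd

2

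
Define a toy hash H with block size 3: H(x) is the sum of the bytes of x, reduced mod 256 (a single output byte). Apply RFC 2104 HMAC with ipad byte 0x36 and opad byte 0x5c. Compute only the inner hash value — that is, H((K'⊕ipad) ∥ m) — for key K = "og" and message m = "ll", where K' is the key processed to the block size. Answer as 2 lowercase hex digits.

Key "og" = 6f 67 is 2 bytes ≤ B = 3; zero-pad to 3 bytes: K' = 6f 67 00.
K' ⊕ ipad = 59 51 36.
Inner input = 59 51 36 ∥ 6c 6c.
Inner hash: sum = 89+81+54+108+108 = 440; mod 256 = 184 → b8.

b8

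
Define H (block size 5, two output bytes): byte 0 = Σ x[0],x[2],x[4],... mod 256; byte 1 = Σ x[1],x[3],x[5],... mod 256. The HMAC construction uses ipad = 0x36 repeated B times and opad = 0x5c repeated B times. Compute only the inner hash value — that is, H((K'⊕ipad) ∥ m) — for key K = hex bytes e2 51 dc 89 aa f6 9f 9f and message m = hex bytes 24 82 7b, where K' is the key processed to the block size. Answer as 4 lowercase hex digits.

Key hex bytes e2 51 dc 89 aa f6 9f 9f is 8 bytes > B = 5, so hash it first: H(key) = 07 6f, then zero-pad to 5 bytes: K' = 07 6f 00 00 00.
K' ⊕ ipad = 31 59 36 36 36.
Inner input = 31 59 36 36 36 ∥ 24 82 7b.
Inner hash: even-index sum = 287 mod 256 = 31; odd-index sum = 302 mod 256 = 46 → 1f 2e.

1f2e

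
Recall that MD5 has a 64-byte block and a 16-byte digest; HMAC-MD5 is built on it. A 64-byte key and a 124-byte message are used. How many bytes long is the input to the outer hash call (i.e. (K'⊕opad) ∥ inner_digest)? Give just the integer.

80

Key is 64 ≤ 64 bytes, zero-padded: |K'| = 64.
Outer input = (K'⊕opad) ∥ H(inner) → 64 + 16 = 80 bytes.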